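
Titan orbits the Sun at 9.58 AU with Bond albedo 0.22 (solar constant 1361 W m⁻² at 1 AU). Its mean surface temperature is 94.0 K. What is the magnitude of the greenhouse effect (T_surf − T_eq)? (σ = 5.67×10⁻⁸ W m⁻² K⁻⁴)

S = 1361/9.58² = 14.83 W m⁻².
T_eq = [S(1−A)/(4σ)]^(1/4) = [14.83×0.78/(4×5.67×10⁻⁸)]^(1/4) = 84.5 K.
ΔT = T_surf − T_eq = 94 − 84.5.

ΔT ≈ 9.5 K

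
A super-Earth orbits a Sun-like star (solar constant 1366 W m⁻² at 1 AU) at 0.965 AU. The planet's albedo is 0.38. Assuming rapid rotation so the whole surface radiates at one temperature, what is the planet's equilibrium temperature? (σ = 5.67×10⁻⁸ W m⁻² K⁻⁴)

T_eq ≈ 252 K

Flux at 0.965 AU: S = 1366/0.965² = 1470 W m⁻².
Energy balance: absorbed = emitted ⇒ πR²·S(1−A) = 4πR²·σT_eq⁴, so T_eq⁴ = S(1−A)/(4σ).
T_eq = [1470 × 0.62 / (4 × 5.67×10⁻⁸)]^(1/4) = (4.01×10⁹)^(1/4) = 252 K.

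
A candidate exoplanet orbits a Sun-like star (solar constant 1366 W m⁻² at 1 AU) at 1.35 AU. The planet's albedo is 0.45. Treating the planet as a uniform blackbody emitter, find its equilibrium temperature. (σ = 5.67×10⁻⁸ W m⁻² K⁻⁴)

T_eq ≈ 206 K

Flux at 1.35 AU: S = 1366/1.35² = 750 W m⁻².
Energy balance: absorbed = emitted ⇒ πR²·S(1−A) = 4πR²·σT_eq⁴, so T_eq⁴ = S(1−A)/(4σ).
T_eq = [750 × 0.55 / (4 × 5.67×10⁻⁸)]^(1/4) = (1.82×10⁹)^(1/4) = 206 K.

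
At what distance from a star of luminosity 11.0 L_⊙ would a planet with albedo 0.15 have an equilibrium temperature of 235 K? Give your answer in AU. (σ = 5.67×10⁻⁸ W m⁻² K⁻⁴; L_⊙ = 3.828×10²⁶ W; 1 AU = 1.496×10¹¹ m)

L = 11.0 × 3.828×10²⁶ = 4.21×10²⁷ W.
From T_eq⁴ = L(1−A)/(16πσd²): d = √[L(1−A)/(16πσT_eq⁴)].
d = √[4.21×10²⁷ × 0.85 / (16π × 5.67×10⁻⁸ × (235)⁴)] = 6.42×10¹¹ m = 4.29 AU.

d ≈ 4.29 AU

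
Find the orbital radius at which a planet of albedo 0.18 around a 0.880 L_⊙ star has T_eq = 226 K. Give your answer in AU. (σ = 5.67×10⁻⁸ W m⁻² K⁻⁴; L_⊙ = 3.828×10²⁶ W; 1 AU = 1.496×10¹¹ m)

L = 0.880 × 3.828×10²⁶ = 3.37×10²⁶ W.
From T_eq⁴ = L(1−A)/(16πσd²): d = √[L(1−A)/(16πσT_eq⁴)].
d = √[3.37×10²⁶ × 0.82 / (16π × 5.67×10⁻⁸ × (226)⁴)] = 1.93×10¹¹ m = 1.29 AU.

d ≈ 1.29 AU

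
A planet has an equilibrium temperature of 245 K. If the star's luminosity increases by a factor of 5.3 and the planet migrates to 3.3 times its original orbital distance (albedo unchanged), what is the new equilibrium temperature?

T_eq ≈ 205 K

T_eq ∝ L^(1/4) · d^(−1/2).
T′ = 245 × 5.3^(1/4) / 3.3^(1/2) = 205 K.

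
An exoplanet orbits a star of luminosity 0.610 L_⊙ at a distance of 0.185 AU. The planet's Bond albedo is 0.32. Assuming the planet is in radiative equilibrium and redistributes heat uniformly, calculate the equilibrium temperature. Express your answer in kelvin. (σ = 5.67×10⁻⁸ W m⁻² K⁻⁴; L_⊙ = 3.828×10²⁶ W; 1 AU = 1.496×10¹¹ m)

T_eq ≈ 519 K

d = 0.185 AU = 2.77×10¹⁰ m.
L = 0.610 × 3.828×10²⁶ = 2.34×10²⁶ W.
Flux: S = L/(4πd²) = 2.34×10²⁶/(4π×(2.77×10¹⁰)²) = 2.43×10⁴ W m⁻².
Energy balance: absorbed = emitted ⇒ πR²·S(1−A) = 4πR²·σT_eq⁴, so T_eq⁴ = S(1−A)/(4σ).
T_eq = [2.43×10⁴ × 0.68 / (4 × 5.67×10⁻⁸)]^(1/4) = (7.27×10¹⁰)^(1/4) = 519 K.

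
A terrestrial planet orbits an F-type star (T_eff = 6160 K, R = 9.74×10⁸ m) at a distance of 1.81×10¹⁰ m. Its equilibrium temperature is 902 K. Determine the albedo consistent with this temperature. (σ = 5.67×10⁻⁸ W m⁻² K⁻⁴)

L = 4πR_⋆²σT_⋆⁴ = 4π(9.74×10⁸)² × 5.67×10⁻⁸ × (6160)⁴ = 9.73×10²⁶ W.
S = L/(4πd²) = 2.36×10⁵ W m⁻².
From T_eq⁴ = S(1−A)/(4σ): 1−A = 4σT_eq⁴/S.
1−A = 4 × 5.67×10⁻⁸ × (902)⁴ / 2.36×10⁵ = 0.635.

A ≈ 0.36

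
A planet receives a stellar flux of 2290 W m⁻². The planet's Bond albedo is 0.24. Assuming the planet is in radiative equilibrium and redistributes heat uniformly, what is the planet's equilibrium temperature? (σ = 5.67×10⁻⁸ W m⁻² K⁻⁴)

Energy balance: absorbed = emitted ⇒ πR²·S(1−A) = 4πR²·σT_eq⁴, so T_eq⁴ = S(1−A)/(4σ).
T_eq = [2290 × 0.76 / (4 × 5.67×10⁻⁸)]^(1/4) = (7.67×10⁹)^(1/4) = 296 K.

T_eq ≈ 296 K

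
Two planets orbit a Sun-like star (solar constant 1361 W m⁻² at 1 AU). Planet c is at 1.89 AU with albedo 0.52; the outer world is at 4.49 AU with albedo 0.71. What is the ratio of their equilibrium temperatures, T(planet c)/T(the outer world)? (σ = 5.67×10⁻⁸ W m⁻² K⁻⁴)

T₁/T₂ ≈ 1.748

T_eq = [S₀(1−A)/(4σd²)]^(1/4), so T ∝ (1−A)^(1/4) / √d.
T₁ = [1361×0.48/(4×5.67×10⁻⁸×1.89²)]^(1/4) = 168.51 K.
T₂ = [1361×0.29/(4×5.67×10⁻⁸×4.49²)]^(1/4) = 96.39 K.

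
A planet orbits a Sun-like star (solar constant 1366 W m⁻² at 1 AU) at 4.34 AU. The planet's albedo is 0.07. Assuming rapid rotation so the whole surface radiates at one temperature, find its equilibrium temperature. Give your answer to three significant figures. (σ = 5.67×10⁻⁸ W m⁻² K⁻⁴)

T_eq ≈ 131 K

Flux at 4.34 AU: S = 1366/4.34² = 72.5 W m⁻².
Energy balance: absorbed = emitted ⇒ πR²·S(1−A) = 4πR²·σT_eq⁴, so T_eq⁴ = S(1−A)/(4σ).
T_eq = [72.5 × 0.93 / (4 × 5.67×10⁻⁸)]^(1/4) = (2.97×10⁸)^(1/4) = 131 K.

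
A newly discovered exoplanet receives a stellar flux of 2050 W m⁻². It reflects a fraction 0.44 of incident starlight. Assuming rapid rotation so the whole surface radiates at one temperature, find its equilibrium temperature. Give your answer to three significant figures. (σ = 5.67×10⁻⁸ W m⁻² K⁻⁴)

T_eq ≈ 267 K

Energy balance: absorbed = emitted ⇒ πR²·S(1−A) = 4πR²·σT_eq⁴, so T_eq⁴ = S(1−A)/(4σ).
T_eq = [2050 × 0.56 / (4 × 5.67×10⁻⁸)]^(1/4) = (5.06×10⁹)^(1/4) = 267 K.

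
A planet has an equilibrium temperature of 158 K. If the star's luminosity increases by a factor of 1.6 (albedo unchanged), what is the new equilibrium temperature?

T_eq ∝ L^(1/4) · d^(−1/2).
T′ = 158 × 1.6^(1/4) = 178 K.

T_eq ≈ 178 K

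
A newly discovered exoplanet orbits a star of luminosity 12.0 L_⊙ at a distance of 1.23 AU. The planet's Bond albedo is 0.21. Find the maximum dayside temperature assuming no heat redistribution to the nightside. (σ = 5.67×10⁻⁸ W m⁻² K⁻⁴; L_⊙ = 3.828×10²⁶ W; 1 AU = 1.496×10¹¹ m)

d = 1.23 AU = 1.84×10¹¹ m.
L = 12.0 × 3.828×10²⁶ = 4.59×10²⁷ W.
Flux: S = L/(4πd²) = 4.59×10²⁷/(4π×(1.84×10¹¹)²) = 1.08×10⁴ W m⁻².
With no redistribution each surface element balances locally: S(1−A) = σT⁴.
T = [1.08×10⁴ × 0.79 / 5.67×10⁻⁸]^(1/4) = (1.50×10¹¹)^(1/4) = 623 K.

T_ss ≈ 623 K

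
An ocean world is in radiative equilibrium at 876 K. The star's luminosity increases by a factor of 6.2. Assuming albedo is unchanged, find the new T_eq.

T_eq ≈ 1380 K

T_eq ∝ L^(1/4) · d^(−1/2).
T′ = 876 × 6.2^(1/4) = 1380 K.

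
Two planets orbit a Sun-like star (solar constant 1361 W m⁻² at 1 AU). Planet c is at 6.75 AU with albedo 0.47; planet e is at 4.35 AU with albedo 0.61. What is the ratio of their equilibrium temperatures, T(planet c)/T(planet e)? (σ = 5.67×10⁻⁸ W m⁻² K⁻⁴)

T₁/T₂ ≈ 0.867

T_eq = [S₀(1−A)/(4σd²)]^(1/4), so T ∝ (1−A)^(1/4) / √d.
T₁ = [1361×0.53/(4×5.67×10⁻⁸×6.75²)]^(1/4) = 91.41 K.
T₂ = [1361×0.39/(4×5.67×10⁻⁸×4.35²)]^(1/4) = 105.46 K.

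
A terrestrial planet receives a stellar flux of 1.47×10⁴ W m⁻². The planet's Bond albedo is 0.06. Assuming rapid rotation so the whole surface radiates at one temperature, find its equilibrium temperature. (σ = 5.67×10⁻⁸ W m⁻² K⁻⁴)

Energy balance: absorbed = emitted ⇒ πR²·S(1−A) = 4πR²·σT_eq⁴, so T_eq⁴ = S(1−A)/(4σ).
T_eq = [1.47×10⁴ × 0.94 / (4 × 5.67×10⁻⁸)]^(1/4) = (6.09×10¹⁰)^(1/4) = 497 K.

T_eq ≈ 497 K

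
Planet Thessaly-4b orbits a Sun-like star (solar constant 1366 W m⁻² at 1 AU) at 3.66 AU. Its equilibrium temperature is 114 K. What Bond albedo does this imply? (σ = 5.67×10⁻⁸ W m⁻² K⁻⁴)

Flux at 3.66 AU: S = 1366/3.66² = 102 W m⁻².
From T_eq⁴ = S(1−A)/(4σ): 1−A = 4σT_eq⁴/S.
1−A = 4 × 5.67×10⁻⁸ × (114)⁴ / 102 = 0.376.

A ≈ 0.62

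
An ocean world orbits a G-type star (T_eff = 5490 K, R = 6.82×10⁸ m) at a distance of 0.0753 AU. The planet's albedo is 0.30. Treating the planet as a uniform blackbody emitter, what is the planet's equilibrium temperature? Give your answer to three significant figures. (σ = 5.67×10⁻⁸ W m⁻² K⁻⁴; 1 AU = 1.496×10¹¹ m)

d = 0.0753 AU = 1.13×10¹⁰ m.
L = 4πR_⋆²σT_⋆⁴ = 4π(6.82×10⁸)² × 5.67×10⁻⁸ × (5490)⁴ = 3.01×10²⁶ W.
S = L/(4πd²) = 1.89×10⁵ W m⁻².
Energy balance: absorbed = emitted ⇒ πR²·S(1−A) = 4πR²·σT_eq⁴, so T_eq⁴ = S(1−A)/(4σ).
T_eq = [1.89×10⁵ × 0.70 / (4 × 5.67×10⁻⁸)]^(1/4) = (5.83×10¹¹)^(1/4) = 874 K.

T_eq ≈ 874 K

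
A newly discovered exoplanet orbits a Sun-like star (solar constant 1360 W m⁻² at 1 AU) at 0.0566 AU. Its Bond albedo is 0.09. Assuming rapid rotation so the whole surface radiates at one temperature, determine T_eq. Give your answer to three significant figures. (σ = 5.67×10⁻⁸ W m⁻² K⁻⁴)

Flux at 0.0566 AU: S = 1360/0.0566² = 4.25×10⁵ W m⁻².
Energy balance: absorbed = emitted ⇒ πR²·S(1−A) = 4πR²·σT_eq⁴, so T_eq⁴ = S(1−A)/(4σ).
T_eq = [4.25×10⁵ × 0.91 / (4 × 5.67×10⁻⁸)]^(1/4) = (1.70×10¹²)^(1/4) = 1140 K.

T_eq ≈ 1140 K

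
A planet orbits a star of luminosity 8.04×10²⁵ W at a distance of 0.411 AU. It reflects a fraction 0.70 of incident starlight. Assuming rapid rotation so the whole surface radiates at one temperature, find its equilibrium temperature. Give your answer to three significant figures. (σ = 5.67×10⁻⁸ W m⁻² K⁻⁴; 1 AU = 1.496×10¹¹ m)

T_eq ≈ 218 K

d = 0.411 AU = 6.15×10¹⁰ m.
Flux: S = L/(4πd²) = 8.04×10²⁵/(4π×(6.15×10¹⁰)²) = 1690 W m⁻².
Energy balance: absorbed = emitted ⇒ πR²·S(1−A) = 4πR²·σT_eq⁴, so T_eq⁴ = S(1−A)/(4σ).
T_eq = [1690 × 0.30 / (4 × 5.67×10⁻⁸)]^(1/4) = (2.24×10⁹)^(1/4) = 218 K.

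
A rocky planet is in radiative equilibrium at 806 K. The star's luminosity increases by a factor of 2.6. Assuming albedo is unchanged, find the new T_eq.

T_eq ≈ 1020 K

T_eq ∝ L^(1/4) · d^(−1/2).
T′ = 806 × 2.6^(1/4) = 1020 K.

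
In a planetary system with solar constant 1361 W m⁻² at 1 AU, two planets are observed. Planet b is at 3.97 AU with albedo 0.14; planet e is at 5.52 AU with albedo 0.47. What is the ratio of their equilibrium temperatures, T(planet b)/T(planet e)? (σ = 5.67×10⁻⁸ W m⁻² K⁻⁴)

T_eq = [S₀(1−A)/(4σd²)]^(1/4), so T ∝ (1−A)^(1/4) / √d.
T₁ = [1361×0.86/(4×5.67×10⁻⁸×3.97²)]^(1/4) = 134.52 K.
T₂ = [1361×0.53/(4×5.67×10⁻⁸×5.52²)]^(1/4) = 101.08 K.

T₁/T₂ ≈ 1.331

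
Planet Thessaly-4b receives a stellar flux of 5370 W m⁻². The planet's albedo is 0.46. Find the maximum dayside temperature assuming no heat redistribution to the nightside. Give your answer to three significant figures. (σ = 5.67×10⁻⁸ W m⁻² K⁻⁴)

With no redistribution each surface element balances locally: S(1−A) = σT⁴.
T = [5370 × 0.54 / 5.67×10⁻⁸]^(1/4) = (5.11×10¹⁰)^(1/4) = 476 K.

T_ss ≈ 476 K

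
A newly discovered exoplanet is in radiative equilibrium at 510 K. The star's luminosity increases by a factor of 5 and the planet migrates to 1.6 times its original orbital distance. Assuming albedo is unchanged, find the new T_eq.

T_eq ≈ 603 K

T_eq ∝ L^(1/4) · d^(−1/2).
T′ = 510 × 5^(1/4) / 1.6^(1/2) = 603 K.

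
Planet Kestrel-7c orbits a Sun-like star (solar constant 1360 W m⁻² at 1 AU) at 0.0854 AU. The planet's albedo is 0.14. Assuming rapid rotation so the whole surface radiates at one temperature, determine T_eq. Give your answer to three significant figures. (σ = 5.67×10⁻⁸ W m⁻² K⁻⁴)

T_eq ≈ 917 K

Flux at 0.0854 AU: S = 1360/0.0854² = 1.86×10⁵ W m⁻².
Energy balance: absorbed = emitted ⇒ πR²·S(1−A) = 4πR²·σT_eq⁴, so T_eq⁴ = S(1−A)/(4σ).
T_eq = [1.86×10⁵ × 0.86 / (4 × 5.67×10⁻⁸)]^(1/4) = (7.07×10¹¹)^(1/4) = 917 K.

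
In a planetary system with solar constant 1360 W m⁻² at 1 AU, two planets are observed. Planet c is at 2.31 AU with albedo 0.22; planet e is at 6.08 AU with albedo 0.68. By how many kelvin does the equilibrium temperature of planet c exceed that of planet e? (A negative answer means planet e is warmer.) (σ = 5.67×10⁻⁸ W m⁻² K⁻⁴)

ΔT ≈ 87.2 K

T_eq = [S₀(1−A)/(4σd²)]^(1/4), so T ∝ (1−A)^(1/4) / √d.
T₁ = [1360×0.78/(4×5.67×10⁻⁸×2.31²)]^(1/4) = 172.06 K.
T₂ = [1360×0.32/(4×5.67×10⁻⁸×6.08²)]^(1/4) = 84.88 K.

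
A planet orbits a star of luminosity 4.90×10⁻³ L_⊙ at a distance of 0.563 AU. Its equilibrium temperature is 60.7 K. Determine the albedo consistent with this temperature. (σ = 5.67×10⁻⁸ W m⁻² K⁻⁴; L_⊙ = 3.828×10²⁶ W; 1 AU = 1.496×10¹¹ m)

A ≈ 0.85

d = 0.563 AU = 8.42×10¹⁰ m.
L = 4.90×10⁻³ × 3.828×10²⁶ = 1.88×10²⁴ W.
Flux: S = L/(4πd²) = 1.88×10²⁴/(4π×(8.42×10¹⁰)²) = 21.0 W m⁻².
From T_eq⁴ = S(1−A)/(4σ): 1−A = 4σT_eq⁴/S.
1−A = 4 × 5.67×10⁻⁸ × (60.7)⁴ / 21.0 = 0.146.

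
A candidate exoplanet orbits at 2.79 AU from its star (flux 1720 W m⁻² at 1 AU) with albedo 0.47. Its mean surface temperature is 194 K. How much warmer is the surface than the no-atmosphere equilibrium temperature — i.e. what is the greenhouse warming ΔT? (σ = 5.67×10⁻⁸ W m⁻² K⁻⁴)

S = 1720/2.79² = 221.0 W m⁻².
T_eq = [S(1−A)/(4σ)]^(1/4) = [221.0×0.53/(4×5.67×10⁻⁸)]^(1/4) = 150.7 K.
ΔT = T_surf − T_eq = 194 − 150.7.

ΔT ≈ 43.3 K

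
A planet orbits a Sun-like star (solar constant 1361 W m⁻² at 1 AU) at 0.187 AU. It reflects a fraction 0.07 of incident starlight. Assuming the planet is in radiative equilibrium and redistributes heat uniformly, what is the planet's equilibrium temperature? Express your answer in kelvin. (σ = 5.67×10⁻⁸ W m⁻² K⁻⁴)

T_eq ≈ 632 K

Flux at 0.187 AU: S = 1361/0.187² = 3.89×10⁴ W m⁻².
Energy balance: absorbed = emitted ⇒ πR²·S(1−A) = 4πR²·σT_eq⁴, so T_eq⁴ = S(1−A)/(4σ).
T_eq = [3.89×10⁴ × 0.93 / (4 × 5.67×10⁻⁸)]^(1/4) = (1.60×10¹¹)^(1/4) = 632 K.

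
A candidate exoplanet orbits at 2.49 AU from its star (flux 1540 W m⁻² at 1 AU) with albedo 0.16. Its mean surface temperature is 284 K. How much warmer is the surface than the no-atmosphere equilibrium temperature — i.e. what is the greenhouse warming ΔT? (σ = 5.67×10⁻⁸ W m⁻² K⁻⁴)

ΔT ≈ 109.8 K

S = 1540/2.49² = 248.4 W m⁻².
T_eq = [S(1−A)/(4σ)]^(1/4) = [248.4×0.84/(4×5.67×10⁻⁸)]^(1/4) = 174.2 K.
ΔT = T_surf − T_eq = 284 − 174.2.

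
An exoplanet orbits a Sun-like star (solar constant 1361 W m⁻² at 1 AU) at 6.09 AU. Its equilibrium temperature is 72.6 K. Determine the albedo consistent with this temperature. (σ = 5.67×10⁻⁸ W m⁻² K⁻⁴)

A ≈ 0.83

Flux at 6.09 AU: S = 1361/6.09² = 36.7 W m⁻².
From T_eq⁴ = S(1−A)/(4σ): 1−A = 4σT_eq⁴/S.
1−A = 4 × 5.67×10⁻⁸ × (72.6)⁴ / 36.7 = 0.172.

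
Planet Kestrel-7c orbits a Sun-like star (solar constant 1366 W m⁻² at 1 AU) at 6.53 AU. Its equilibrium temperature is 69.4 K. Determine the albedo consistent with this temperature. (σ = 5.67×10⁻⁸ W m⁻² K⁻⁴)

A ≈ 0.84

Flux at 6.53 AU: S = 1366/6.53² = 32.0 W m⁻².
From T_eq⁴ = S(1−A)/(4σ): 1−A = 4σT_eq⁴/S.
1−A = 4 × 5.67×10⁻⁸ × (69.4)⁴ / 32.0 = 0.164.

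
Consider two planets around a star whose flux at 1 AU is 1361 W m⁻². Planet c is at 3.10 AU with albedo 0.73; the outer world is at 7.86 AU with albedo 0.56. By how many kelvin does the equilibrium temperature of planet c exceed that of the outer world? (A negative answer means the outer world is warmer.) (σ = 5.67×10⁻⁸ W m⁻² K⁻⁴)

T_eq = [S₀(1−A)/(4σd²)]^(1/4), so T ∝ (1−A)^(1/4) / √d.
T₁ = [1361×0.27/(4×5.67×10⁻⁸×3.10²)]^(1/4) = 113.95 K.
T₂ = [1361×0.44/(4×5.67×10⁻⁸×7.86²)]^(1/4) = 80.85 K.

ΔT ≈ 33.1 K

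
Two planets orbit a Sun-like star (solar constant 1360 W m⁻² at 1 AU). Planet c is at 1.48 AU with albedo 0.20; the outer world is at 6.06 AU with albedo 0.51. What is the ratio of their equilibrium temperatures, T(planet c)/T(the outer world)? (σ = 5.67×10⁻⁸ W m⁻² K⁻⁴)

T_eq = [S₀(1−A)/(4σd²)]^(1/4), so T ∝ (1−A)^(1/4) / √d.
T₁ = [1360×0.80/(4×5.67×10⁻⁸×1.48²)]^(1/4) = 216.33 K.
T₂ = [1360×0.49/(4×5.67×10⁻⁸×6.06²)]^(1/4) = 94.58 K.

T₁/T₂ ≈ 2.287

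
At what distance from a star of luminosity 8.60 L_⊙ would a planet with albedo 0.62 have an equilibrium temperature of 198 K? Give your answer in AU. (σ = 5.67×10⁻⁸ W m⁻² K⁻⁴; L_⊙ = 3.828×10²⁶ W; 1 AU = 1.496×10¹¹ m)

d ≈ 3.57 AU

L = 8.60 × 3.828×10²⁶ = 3.29×10²⁷ W.
From T_eq⁴ = L(1−A)/(16πσd²): d = √[L(1−A)/(16πσT_eq⁴)].
d = √[3.29×10²⁷ × 0.38 / (16π × 5.67×10⁻⁸ × (198)⁴)] = 5.34×10¹¹ m = 3.57 AU.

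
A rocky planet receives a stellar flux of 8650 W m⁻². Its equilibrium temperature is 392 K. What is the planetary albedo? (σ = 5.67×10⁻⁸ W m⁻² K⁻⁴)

A ≈ 0.38

From T_eq⁴ = S(1−A)/(4σ): 1−A = 4σT_eq⁴/S.
1−A = 4 × 5.67×10⁻⁸ × (392)⁴ / 8650 = 0.619.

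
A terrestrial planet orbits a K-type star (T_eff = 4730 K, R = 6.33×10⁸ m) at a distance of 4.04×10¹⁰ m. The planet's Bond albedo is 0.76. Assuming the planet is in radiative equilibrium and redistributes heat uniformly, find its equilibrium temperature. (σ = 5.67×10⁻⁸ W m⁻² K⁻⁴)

L = 4πR_⋆²σT_⋆⁴ = 4π(6.33×10⁸)² × 5.67×10⁻⁸ × (4730)⁴ = 1.43×10²⁶ W.
S = L/(4πd²) = 6970 W m⁻².
Energy balance: absorbed = emitted ⇒ πR²·S(1−A) = 4πR²·σT_eq⁴, so T_eq⁴ = S(1−A)/(4σ).
T_eq = [6970 × 0.24 / (4 × 5.67×10⁻⁸)]^(1/4) = (7.37×10⁹)^(1/4) = 293 K.

T_eq ≈ 293 K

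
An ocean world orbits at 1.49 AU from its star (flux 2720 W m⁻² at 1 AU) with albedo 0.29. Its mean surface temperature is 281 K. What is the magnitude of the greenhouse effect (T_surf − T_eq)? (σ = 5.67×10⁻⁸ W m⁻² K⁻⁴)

S = 2720/1.49² = 1225 W m⁻².
T_eq = [S(1−A)/(4σ)]^(1/4) = [1225×0.71/(4×5.67×10⁻⁸)]^(1/4) = 248.9 K.
ΔT = T_surf − T_eq = 281 − 248.9.

ΔT ≈ 32.1 K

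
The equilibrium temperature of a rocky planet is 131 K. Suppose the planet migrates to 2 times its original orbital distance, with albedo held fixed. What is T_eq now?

T_eq ≈ 92.6 K

T_eq ∝ L^(1/4) · d^(−1/2).
T′ = 131 / 2^(1/2) = 92.6 K.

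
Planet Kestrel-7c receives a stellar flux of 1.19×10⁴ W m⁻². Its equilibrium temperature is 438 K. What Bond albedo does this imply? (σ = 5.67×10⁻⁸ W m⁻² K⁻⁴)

A ≈ 0.30

From T_eq⁴ = S(1−A)/(4σ): 1−A = 4σT_eq⁴/S.
1−A = 4 × 5.67×10⁻⁸ × (438)⁴ / 1.19×10⁴ = 0.701.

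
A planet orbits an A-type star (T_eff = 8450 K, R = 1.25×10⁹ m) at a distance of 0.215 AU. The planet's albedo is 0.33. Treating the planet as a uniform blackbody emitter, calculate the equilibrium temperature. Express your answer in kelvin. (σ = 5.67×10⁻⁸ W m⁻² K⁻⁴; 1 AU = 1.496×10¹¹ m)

d = 0.215 AU = 3.22×10¹⁰ m.
L = 4πR_⋆²σT_⋆⁴ = 4π(1.25×10⁹)² × 5.67×10⁻⁸ × (8450)⁴ = 5.68×10²⁷ W.
S = L/(4πd²) = 4.37×10⁵ W m⁻².
Energy balance: absorbed = emitted ⇒ πR²·S(1−A) = 4πR²·σT_eq⁴, so T_eq⁴ = S(1−A)/(4σ).
T_eq = [4.37×10⁵ × 0.67 / (4 × 5.67×10⁻⁸)]^(1/4) = (1.29×10¹²)^(1/4) = 1070 K.

T_eq ≈ 1070 K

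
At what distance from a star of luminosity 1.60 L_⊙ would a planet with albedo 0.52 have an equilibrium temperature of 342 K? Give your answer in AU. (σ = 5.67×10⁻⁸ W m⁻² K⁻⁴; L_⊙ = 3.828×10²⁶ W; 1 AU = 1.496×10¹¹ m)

L = 1.60 × 3.828×10²⁶ = 6.12×10²⁶ W.
From T_eq⁴ = L(1−A)/(16πσd²): d = √[L(1−A)/(16πσT_eq⁴)].
d = √[6.12×10²⁶ × 0.48 / (16π × 5.67×10⁻⁸ × (342)⁴)] = 8.68×10¹⁰ m = 0.580 AU.

d ≈ 0.580 AU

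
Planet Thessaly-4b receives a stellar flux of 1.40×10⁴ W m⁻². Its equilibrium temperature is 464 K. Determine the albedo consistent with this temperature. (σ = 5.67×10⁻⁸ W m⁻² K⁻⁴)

From T_eq⁴ = S(1−A)/(4σ): 1−A = 4σT_eq⁴/S.
1−A = 4 × 5.67×10⁻⁸ × (464)⁴ / 1.40×10⁴ = 0.751.

A ≈ 0.25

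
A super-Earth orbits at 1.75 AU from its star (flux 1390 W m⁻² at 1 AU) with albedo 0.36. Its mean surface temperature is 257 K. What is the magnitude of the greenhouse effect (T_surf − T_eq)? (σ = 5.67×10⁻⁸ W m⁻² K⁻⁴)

S = 1390/1.75² = 453.9 W m⁻².
T_eq = [S(1−A)/(4σ)]^(1/4) = [453.9×0.64/(4×5.67×10⁻⁸)]^(1/4) = 189.2 K.
ΔT = T_surf − T_eq = 257 − 189.2.

ΔT ≈ 67.8 K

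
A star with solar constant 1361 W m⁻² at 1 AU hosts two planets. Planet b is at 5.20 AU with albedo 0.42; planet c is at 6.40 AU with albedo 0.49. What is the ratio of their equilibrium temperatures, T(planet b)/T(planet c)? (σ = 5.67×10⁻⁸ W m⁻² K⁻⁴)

T_eq = [S₀(1−A)/(4σd²)]^(1/4), so T ∝ (1−A)^(1/4) / √d.
T₁ = [1361×0.58/(4×5.67×10⁻⁸×5.20²)]^(1/4) = 106.51 K.
T₂ = [1361×0.51/(4×5.67×10⁻⁸×6.40²)]^(1/4) = 92.97 K.

T₁/T₂ ≈ 1.146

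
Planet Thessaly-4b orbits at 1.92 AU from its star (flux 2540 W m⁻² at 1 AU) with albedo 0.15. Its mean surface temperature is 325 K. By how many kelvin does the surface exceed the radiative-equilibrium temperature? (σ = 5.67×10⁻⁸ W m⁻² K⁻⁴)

S = 2540/1.92² = 689.0 W m⁻².
T_eq = [S(1−A)/(4σ)]^(1/4) = [689.0×0.85/(4×5.67×10⁻⁸)]^(1/4) = 225.4 K.
ΔT = T_surf − T_eq = 325 − 225.4.

ΔT ≈ 99.6 K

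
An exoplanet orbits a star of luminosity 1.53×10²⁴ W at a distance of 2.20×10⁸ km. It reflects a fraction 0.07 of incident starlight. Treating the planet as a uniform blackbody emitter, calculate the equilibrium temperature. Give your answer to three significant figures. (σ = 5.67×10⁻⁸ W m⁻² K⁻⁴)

T_eq ≈ 56.7 K

d = 2.20×10⁸ km = 2.20×10¹¹ m.
Flux: S = L/(4πd²) = 1.53×10²⁴/(4π×(2.20×10¹¹)²) = 2.52 W m⁻².
Energy balance: absorbed = emitted ⇒ πR²·S(1−A) = 4πR²·σT_eq⁴, so T_eq⁴ = S(1−A)/(4σ).
T_eq = [2.52 × 0.93 / (4 × 5.67×10⁻⁸)]^(1/4) = (1.03×10⁷)^(1/4) = 56.7 K.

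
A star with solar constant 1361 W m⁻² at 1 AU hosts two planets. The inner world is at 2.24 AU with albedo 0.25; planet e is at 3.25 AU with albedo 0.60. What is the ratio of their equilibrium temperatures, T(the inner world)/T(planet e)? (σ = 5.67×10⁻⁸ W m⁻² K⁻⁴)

T_eq = [S₀(1−A)/(4σd²)]^(1/4), so T ∝ (1−A)^(1/4) / √d.
T₁ = [1361×0.75/(4×5.67×10⁻⁸×2.24²)]^(1/4) = 173.06 K.
T₂ = [1361×0.40/(4×5.67×10⁻⁸×3.25²)]^(1/4) = 122.78 K.

T₁/T₂ ≈ 1.410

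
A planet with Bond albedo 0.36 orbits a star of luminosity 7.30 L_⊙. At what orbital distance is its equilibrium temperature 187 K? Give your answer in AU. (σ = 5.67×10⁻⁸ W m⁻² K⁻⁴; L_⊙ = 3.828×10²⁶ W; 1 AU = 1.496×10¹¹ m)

L = 7.30 × 3.828×10²⁶ = 2.79×10²⁷ W.
From T_eq⁴ = L(1−A)/(16πσd²): d = √[L(1−A)/(16πσT_eq⁴)].
d = √[2.79×10²⁷ × 0.64 / (16π × 5.67×10⁻⁸ × (187)⁴)] = 7.16×10¹¹ m = 4.79 AU.

d ≈ 4.79 AU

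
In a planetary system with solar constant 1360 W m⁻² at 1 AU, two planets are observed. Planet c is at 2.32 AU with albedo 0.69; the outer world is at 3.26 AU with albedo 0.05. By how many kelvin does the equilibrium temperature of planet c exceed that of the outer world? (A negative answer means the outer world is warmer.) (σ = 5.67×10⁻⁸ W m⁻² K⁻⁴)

T_eq = [S₀(1−A)/(4σd²)]^(1/4), so T ∝ (1−A)^(1/4) / √d.
T₁ = [1360×0.31/(4×5.67×10⁻⁸×2.32²)]^(1/4) = 136.32 K.
T₂ = [1360×0.95/(4×5.67×10⁻⁸×3.26²)]^(1/4) = 152.16 K.

ΔT ≈ -15.8 K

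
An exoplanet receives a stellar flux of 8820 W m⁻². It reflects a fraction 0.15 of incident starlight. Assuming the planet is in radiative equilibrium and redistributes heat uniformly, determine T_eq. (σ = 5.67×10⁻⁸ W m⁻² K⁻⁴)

T_eq ≈ 426 K

Energy balance: absorbed = emitted ⇒ πR²·S(1−A) = 4πR²·σT_eq⁴, so T_eq⁴ = S(1−A)/(4σ).
T_eq = [8820 × 0.85 / (4 × 5.67×10⁻⁸)]^(1/4) = (3.31×10¹⁰)^(1/4) = 426 K.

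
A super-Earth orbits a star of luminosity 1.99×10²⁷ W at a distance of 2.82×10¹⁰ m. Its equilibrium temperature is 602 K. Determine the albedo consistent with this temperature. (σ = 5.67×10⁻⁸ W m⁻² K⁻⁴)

Flux: S = L/(4πd²) = 1.99×10²⁷/(4π×(2.82×10¹⁰)²) = 1.99×10⁵ W m⁻².
From T_eq⁴ = S(1−A)/(4σ): 1−A = 4σT_eq⁴/S.
1−A = 4 × 5.67×10⁻⁸ × (602)⁴ / 1.99×10⁵ = 0.150.

A ≈ 0.85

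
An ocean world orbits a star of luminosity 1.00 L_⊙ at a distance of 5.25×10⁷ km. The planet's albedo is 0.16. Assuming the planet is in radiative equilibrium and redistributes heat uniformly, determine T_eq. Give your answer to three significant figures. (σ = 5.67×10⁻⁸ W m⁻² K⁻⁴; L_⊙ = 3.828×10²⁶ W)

d = 5.25×10⁷ km = 5.25×10¹⁰ m.
L = 1.00 × 3.828×10²⁶ = 3.83×10²⁶ W.
Flux: S = L/(4πd²) = 3.83×10²⁶/(4π×(5.25×10¹⁰)²) = 1.11×10⁴ W m⁻².
Energy balance: absorbed = emitted ⇒ πR²·S(1−A) = 4πR²·σT_eq⁴, so T_eq⁴ = S(1−A)/(4σ).
T_eq = [1.11×10⁴ × 0.84 / (4 × 5.67×10⁻⁸)]^(1/4) = (4.09×10¹⁰)^(1/4) = 450 K.

T_eq ≈ 450 K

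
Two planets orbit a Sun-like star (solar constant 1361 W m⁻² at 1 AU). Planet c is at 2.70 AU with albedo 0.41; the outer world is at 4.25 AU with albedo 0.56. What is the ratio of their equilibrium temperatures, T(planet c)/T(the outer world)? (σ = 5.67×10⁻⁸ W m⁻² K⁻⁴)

T_eq = [S₀(1−A)/(4σd²)]^(1/4), so T ∝ (1−A)^(1/4) / √d.
T₁ = [1361×0.59/(4×5.67×10⁻⁸×2.70²)]^(1/4) = 148.45 K.
T₂ = [1361×0.44/(4×5.67×10⁻⁸×4.25²)]^(1/4) = 109.96 K.

T₁/T₂ ≈ 1.350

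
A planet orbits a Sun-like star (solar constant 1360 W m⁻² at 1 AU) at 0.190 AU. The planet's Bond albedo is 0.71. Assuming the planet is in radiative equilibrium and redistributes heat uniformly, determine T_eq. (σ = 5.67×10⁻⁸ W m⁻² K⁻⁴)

Flux at 0.190 AU: S = 1360/0.190² = 3.77×10⁴ W m⁻².
Energy balance: absorbed = emitted ⇒ πR²·S(1−A) = 4πR²·σT_eq⁴, so T_eq⁴ = S(1−A)/(4σ).
T_eq = [3.77×10⁴ × 0.29 / (4 × 5.67×10⁻⁸)]^(1/4) = (4.82×10¹⁰)^(1/4) = 468 K.

T_eq ≈ 468 K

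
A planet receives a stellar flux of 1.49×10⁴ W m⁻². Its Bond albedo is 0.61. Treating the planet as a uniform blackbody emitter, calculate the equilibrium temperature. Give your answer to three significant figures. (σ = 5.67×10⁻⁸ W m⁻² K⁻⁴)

Energy balance: absorbed = emitted ⇒ πR²·S(1−A) = 4πR²·σT_eq⁴, so T_eq⁴ = S(1−A)/(4σ).
T_eq = [1.49×10⁴ × 0.39 / (4 × 5.67×10⁻⁸)]^(1/4) = (2.56×10¹⁰)^(1/4) = 400 K.

T_eq ≈ 400 K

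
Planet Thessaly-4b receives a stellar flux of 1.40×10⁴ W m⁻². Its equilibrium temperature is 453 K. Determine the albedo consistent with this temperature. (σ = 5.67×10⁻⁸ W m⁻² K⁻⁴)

From T_eq⁴ = S(1−A)/(4σ): 1−A = 4σT_eq⁴/S.
1−A = 4 × 5.67×10⁻⁸ × (453)⁴ / 1.40×10⁴ = 0.682.

A ≈ 0.32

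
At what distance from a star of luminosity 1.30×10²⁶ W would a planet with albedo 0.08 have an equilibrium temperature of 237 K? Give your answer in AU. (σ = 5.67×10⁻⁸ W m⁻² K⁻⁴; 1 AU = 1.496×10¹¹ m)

From T_eq⁴ = L(1−A)/(16πσd²): d = √[L(1−A)/(16πσT_eq⁴)].
d = √[1.30×10²⁶ × 0.92 / (16π × 5.67×10⁻⁸ × (237)⁴)] = 1.15×10¹¹ m = 0.771 AU.

d ≈ 0.771 AU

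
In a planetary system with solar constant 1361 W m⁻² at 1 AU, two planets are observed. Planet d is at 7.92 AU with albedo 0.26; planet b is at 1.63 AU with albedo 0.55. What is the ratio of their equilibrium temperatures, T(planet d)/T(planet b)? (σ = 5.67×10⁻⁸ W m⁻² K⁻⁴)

T_eq = [S₀(1−A)/(4σd²)]^(1/4), so T ∝ (1−A)^(1/4) / √d.
T₁ = [1361×0.74/(4×5.67×10⁻⁸×7.92²)]^(1/4) = 91.73 K.
T₂ = [1361×0.45/(4×5.67×10⁻⁸×1.63²)]^(1/4) = 178.55 K.

T₁/T₂ ≈ 0.514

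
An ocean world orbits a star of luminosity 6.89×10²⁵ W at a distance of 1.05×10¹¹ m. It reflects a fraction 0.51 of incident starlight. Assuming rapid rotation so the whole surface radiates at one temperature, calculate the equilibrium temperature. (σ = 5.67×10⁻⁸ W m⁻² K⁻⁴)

T_eq ≈ 181 K

Flux: S = L/(4πd²) = 6.89×10²⁵/(4π×(1.05×10¹¹)²) = 497 W m⁻².
Energy balance: absorbed = emitted ⇒ πR²·S(1−A) = 4πR²·σT_eq⁴, so T_eq⁴ = S(1−A)/(4σ).
T_eq = [497 × 0.49 / (4 × 5.67×10⁻⁸)]^(1/4) = (1.07×10⁹)^(1/4) = 181 K.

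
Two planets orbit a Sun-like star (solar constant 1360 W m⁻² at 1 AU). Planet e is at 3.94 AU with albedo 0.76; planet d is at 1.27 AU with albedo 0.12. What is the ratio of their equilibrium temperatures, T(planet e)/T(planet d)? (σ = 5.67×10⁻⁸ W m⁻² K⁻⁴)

T_eq = [S₀(1−A)/(4σd²)]^(1/4), so T ∝ (1−A)^(1/4) / √d.
T₁ = [1360×0.24/(4×5.67×10⁻⁸×3.94²)]^(1/4) = 98.12 K.
T₂ = [1360×0.88/(4×5.67×10⁻⁸×1.27²)]^(1/4) = 239.16 K.

T₁/T₂ ≈ 0.410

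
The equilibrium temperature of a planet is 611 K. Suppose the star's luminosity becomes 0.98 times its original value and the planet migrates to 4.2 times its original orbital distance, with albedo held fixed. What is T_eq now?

T_eq ≈ 297 K

T_eq ∝ L^(1/4) · d^(−1/2).
T′ = 611 × 0.98^(1/4) / 4.2^(1/2) = 297 K.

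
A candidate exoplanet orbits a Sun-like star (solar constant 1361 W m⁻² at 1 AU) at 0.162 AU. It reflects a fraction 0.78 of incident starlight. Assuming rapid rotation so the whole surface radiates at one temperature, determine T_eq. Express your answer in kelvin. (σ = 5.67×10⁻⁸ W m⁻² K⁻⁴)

Flux at 0.162 AU: S = 1361/0.162² = 5.19×10⁴ W m⁻².
Energy balance: absorbed = emitted ⇒ πR²·S(1−A) = 4πR²·σT_eq⁴, so T_eq⁴ = S(1−A)/(4σ).
T_eq = [5.19×10⁴ × 0.22 / (4 × 5.67×10⁻⁸)]^(1/4) = (5.03×10¹⁰)^(1/4) = 474 K.

T_eq ≈ 474 K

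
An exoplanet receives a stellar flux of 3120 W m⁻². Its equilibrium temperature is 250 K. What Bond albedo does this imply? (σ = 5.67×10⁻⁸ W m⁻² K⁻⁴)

A ≈ 0.72

From T_eq⁴ = S(1−A)/(4σ): 1−A = 4σT_eq⁴/S.
1−A = 4 × 5.67×10⁻⁸ × (250)⁴ / 3120 = 0.284.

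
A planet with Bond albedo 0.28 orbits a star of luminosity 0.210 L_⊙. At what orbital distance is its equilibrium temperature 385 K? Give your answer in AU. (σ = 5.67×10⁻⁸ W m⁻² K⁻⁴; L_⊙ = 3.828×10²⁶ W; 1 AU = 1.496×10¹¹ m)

L = 0.210 × 3.828×10²⁶ = 8.04×10²⁵ W.
From T_eq⁴ = L(1−A)/(16πσd²): d = √[L(1−A)/(16πσT_eq⁴)].
d = √[8.04×10²⁵ × 0.72 / (16π × 5.67×10⁻⁸ × (385)⁴)] = 3.04×10¹⁰ m = 0.203 AU.

d ≈ 0.203 AU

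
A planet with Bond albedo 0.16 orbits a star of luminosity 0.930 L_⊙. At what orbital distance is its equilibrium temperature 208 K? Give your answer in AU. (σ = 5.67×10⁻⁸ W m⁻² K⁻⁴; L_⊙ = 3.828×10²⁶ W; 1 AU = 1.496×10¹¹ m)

L = 0.930 × 3.828×10²⁶ = 3.56×10²⁶ W.
From T_eq⁴ = L(1−A)/(16πσd²): d = √[L(1−A)/(16πσT_eq⁴)].
d = √[3.56×10²⁶ × 0.84 / (16π × 5.67×10⁻⁸ × (208)⁴)] = 2.37×10¹¹ m = 1.58 AU.

d ≈ 1.58 AU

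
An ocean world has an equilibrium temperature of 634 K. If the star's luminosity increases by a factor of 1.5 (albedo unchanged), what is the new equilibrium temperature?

T_eq ≈ 702 K

T_eq ∝ L^(1/4) · d^(−1/2).
T′ = 634 × 1.5^(1/4) = 702 K.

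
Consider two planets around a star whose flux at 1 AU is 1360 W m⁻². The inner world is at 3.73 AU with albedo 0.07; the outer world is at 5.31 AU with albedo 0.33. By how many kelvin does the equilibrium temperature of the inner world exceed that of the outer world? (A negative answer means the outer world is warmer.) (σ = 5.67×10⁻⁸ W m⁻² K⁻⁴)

T_eq = [S₀(1−A)/(4σd²)]^(1/4), so T ∝ (1−A)^(1/4) / √d.
T₁ = [1360×0.93/(4×5.67×10⁻⁸×3.73²)]^(1/4) = 141.49 K.
T₂ = [1360×0.67/(4×5.67×10⁻⁸×5.31²)]^(1/4) = 109.26 K.

ΔT ≈ 32.2 K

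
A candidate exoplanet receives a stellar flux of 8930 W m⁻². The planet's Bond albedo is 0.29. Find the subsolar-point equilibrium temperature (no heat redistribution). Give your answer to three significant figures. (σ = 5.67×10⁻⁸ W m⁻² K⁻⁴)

T_ss ≈ 578 K

At the subsolar point the surface absorbs S(1−A) and emits σT⁴ per unit area — no factor of 4, since only the local patch is in balance.
T = [8930 × 0.71 / 5.67×10⁻⁸]^(1/4) = (1.12×10¹¹)^(1/4) = 578 K.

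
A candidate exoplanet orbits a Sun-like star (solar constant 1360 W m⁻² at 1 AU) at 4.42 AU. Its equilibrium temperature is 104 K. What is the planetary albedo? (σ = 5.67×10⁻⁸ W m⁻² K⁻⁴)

A ≈ 0.62

Flux at 4.42 AU: S = 1360/4.42² = 69.6 W m⁻².
From T_eq⁴ = S(1−A)/(4σ): 1−A = 4σT_eq⁴/S.
1−A = 4 × 5.67×10⁻⁸ × (104)⁴ / 69.6 = 0.381.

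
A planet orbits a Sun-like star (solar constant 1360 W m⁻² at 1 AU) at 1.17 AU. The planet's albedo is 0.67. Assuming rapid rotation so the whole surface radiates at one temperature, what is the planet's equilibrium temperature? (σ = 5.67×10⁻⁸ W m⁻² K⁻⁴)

T_eq ≈ 195 K

Flux at 1.17 AU: S = 1360/1.17² = 993 W m⁻².
Energy balance: absorbed = emitted ⇒ πR²·S(1−A) = 4πR²·σT_eq⁴, so T_eq⁴ = S(1−A)/(4σ).
T_eq = [993 × 0.33 / (4 × 5.67×10⁻⁸)]^(1/4) = (1.45×10⁹)^(1/4) = 195 K.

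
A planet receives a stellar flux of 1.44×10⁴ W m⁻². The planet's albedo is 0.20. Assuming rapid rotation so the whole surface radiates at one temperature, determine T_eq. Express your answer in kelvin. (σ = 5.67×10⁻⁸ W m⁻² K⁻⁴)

T_eq ≈ 475 K

Energy balance: absorbed = emitted ⇒ πR²·S(1−A) = 4πR²·σT_eq⁴, so T_eq⁴ = S(1−A)/(4σ).
T_eq = [1.44×10⁴ × 0.80 / (4 × 5.67×10⁻⁸)]^(1/4) = (5.08×10¹⁰)^(1/4) = 475 K.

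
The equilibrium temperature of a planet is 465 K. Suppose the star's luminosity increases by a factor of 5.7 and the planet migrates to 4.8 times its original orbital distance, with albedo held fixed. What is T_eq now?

T_eq ∝ L^(1/4) · d^(−1/2).
T′ = 465 × 5.7^(1/4) / 4.8^(1/2) = 328 K.

T_eq ≈ 328 K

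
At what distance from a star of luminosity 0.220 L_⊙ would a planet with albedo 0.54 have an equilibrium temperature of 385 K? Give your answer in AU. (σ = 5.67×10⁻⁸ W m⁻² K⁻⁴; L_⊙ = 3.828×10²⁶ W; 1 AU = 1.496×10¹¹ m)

d ≈ 0.166 AU

L = 0.220 × 3.828×10²⁶ = 8.42×10²⁵ W.
From T_eq⁴ = L(1−A)/(16πσd²): d = √[L(1−A)/(16πσT_eq⁴)].
d = √[8.42×10²⁵ × 0.46 / (16π × 5.67×10⁻⁸ × (385)⁴)] = 2.49×10¹⁰ m = 0.166 AU.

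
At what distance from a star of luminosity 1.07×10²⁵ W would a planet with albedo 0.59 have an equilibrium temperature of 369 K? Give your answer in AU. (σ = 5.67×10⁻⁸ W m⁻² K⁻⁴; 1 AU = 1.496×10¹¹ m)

From T_eq⁴ = L(1−A)/(16πσd²): d = √[L(1−A)/(16πσT_eq⁴)].
d = √[1.07×10²⁵ × 0.41 / (16π × 5.67×10⁻⁸ × (369)⁴)] = 9.11×10⁹ m = 0.0609 AU.

d ≈ 0.0609 AU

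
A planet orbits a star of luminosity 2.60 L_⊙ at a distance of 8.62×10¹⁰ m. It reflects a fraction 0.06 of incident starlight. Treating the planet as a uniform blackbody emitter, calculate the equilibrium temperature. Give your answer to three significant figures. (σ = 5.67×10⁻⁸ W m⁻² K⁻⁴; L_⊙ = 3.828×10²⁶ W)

T_eq ≈ 458 K

L = 2.60 × 3.828×10²⁶ = 9.95×10²⁶ W.
Flux: S = L/(4πd²) = 9.95×10²⁶/(4π×(8.62×10¹⁰)²) = 1.07×10⁴ W m⁻².
Energy balance: absorbed = emitted ⇒ πR²·S(1−A) = 4πR²·σT_eq⁴, so T_eq⁴ = S(1−A)/(4σ).
T_eq = [1.07×10⁴ × 0.94 / (4 × 5.67×10⁻⁸)]^(1/4) = (4.42×10¹⁰)^(1/4) = 458 K.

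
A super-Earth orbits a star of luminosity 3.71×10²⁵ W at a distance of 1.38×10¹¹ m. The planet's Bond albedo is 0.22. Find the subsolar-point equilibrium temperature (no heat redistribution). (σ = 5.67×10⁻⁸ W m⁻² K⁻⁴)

T_ss ≈ 215 K

Flux: S = L/(4πd²) = 3.71×10²⁵/(4π×(1.38×10¹¹)²) = 155 W m⁻².
At the subsolar point the surface absorbs S(1−A) and emits σT⁴ per unit area — no factor of 4, since only the local patch is in balance.
T = [155 × 0.78 / 5.67×10⁻⁸]^(1/4) = (2.13×10⁹)^(1/4) = 215 K.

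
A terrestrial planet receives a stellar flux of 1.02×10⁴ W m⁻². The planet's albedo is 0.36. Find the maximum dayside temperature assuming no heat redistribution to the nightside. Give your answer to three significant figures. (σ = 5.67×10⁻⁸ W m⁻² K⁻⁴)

T_ss ≈ 583 K

With no redistribution each surface element balances locally: S(1−A) = σT⁴.
T = [1.02×10⁴ × 0.64 / 5.67×10⁻⁸]^(1/4) = (1.15×10¹¹)^(1/4) = 583 K.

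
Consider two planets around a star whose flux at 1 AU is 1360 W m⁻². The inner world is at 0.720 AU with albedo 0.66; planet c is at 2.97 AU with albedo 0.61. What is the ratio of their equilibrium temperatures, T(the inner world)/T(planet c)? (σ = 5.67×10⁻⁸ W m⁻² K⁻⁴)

T_eq = [S₀(1−A)/(4σd²)]^(1/4), so T ∝ (1−A)^(1/4) / √d.
T₁ = [1360×0.34/(4×5.67×10⁻⁸×0.720²)]^(1/4) = 250.42 K.
T₂ = [1360×0.39/(4×5.67×10⁻⁸×2.97²)]^(1/4) = 127.60 K.

T₁/T₂ ≈ 1.963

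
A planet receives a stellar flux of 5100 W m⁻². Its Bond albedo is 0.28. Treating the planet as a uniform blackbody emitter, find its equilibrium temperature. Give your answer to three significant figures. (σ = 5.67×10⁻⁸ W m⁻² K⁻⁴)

T_eq ≈ 357 K

Energy balance: absorbed = emitted ⇒ πR²·S(1−A) = 4πR²·σT_eq⁴, so T_eq⁴ = S(1−A)/(4σ).
T_eq = [5100 × 0.72 / (4 × 5.67×10⁻⁸)]^(1/4) = (1.62×10¹⁰)^(1/4) = 357 K.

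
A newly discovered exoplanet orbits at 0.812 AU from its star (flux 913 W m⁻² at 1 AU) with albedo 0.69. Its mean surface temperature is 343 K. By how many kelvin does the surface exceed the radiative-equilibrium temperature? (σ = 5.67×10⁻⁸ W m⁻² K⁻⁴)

S = 913/0.812² = 1385 W m⁻².
T_eq = [S(1−A)/(4σ)]^(1/4) = [1385×0.31/(4×5.67×10⁻⁸)]^(1/4) = 208.6 K.
ΔT = T_surf − T_eq = 343 − 208.6.

ΔT ≈ 134.4 K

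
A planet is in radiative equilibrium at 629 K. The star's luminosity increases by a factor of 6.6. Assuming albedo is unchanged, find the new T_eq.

T_eq ∝ L^(1/4) · d^(−1/2).
T′ = 629 × 6.6^(1/4) = 1010 K.

T_eq ≈ 1010 K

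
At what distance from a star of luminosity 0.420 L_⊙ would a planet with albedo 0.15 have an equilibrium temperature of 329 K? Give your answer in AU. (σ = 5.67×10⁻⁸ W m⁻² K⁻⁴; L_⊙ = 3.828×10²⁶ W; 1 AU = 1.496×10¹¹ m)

d ≈ 0.428 AU

L = 0.420 × 3.828×10²⁶ = 1.61×10²⁶ W.
From T_eq⁴ = L(1−A)/(16πσd²): d = √[L(1−A)/(16πσT_eq⁴)].
d = √[1.61×10²⁶ × 0.85 / (16π × 5.67×10⁻⁸ × (329)⁴)] = 6.40×10¹⁰ m = 0.428 AU.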